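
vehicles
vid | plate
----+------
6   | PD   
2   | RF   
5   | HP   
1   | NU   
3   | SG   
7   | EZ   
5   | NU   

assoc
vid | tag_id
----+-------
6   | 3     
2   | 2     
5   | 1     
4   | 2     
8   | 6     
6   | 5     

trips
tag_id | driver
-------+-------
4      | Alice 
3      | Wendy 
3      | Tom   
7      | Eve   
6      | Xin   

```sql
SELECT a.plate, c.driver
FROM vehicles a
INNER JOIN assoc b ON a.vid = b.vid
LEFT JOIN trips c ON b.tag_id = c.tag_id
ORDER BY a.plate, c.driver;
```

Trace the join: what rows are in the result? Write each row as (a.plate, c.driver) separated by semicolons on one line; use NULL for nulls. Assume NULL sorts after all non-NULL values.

(HP, NULL); (NU, NULL); (PD, Tom); (PD, Wendy); (PD, NULL); (RF, NULL)

Evaluate left to right. First `vehicles a INNER JOIN assoc b` on vid: 5 row(s).
Then LEFT JOIN `trips c` on tag_id: each of those 5 rows is kept; rows whose b.tag_id has no match in c get NULL for c's columns.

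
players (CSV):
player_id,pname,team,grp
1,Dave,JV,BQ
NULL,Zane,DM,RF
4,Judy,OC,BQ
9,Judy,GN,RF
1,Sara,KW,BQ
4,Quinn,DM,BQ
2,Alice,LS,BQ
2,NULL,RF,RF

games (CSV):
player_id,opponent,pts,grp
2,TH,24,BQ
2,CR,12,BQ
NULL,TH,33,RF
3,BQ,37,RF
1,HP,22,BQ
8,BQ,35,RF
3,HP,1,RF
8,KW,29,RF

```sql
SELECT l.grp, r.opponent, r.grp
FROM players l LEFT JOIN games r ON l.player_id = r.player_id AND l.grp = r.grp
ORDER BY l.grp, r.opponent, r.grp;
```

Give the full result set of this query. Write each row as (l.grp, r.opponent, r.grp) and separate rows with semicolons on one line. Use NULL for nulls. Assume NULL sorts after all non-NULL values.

LEFT JOIN keeps every row from `players`; unmatched rows get NULL for `games`'s columns.
Matching on l.player_id = r.player_id AND l.grp = r.grp. A NULL in a compared column never satisfies the condition.
- l (player_id=1, grp=BQ) pairs with 1 row(s) of r.
- l (player_id=NULL, grp=RF) has no partner → padded with NULL.
- l (player_id=4, grp=BQ) has no partner → padded with NULL.
- l (player_id=9, grp=RF) has no partner → padded with NULL.
- l (player_id=1, grp=BQ) pairs with 1 row(s) of r.
- l (player_id=4, grp=BQ) has no partner → padded with NULL.
- l (player_id=2, grp=BQ) pairs with 2 row(s) of r.
- l (player_id=2, grp=RF) has no partner → padded with NULL.
After projecting and ordering:
l.grp | r.opponent | r.grp
BQ | CR | BQ
BQ | HP | BQ
BQ | HP | BQ
BQ | TH | BQ
BQ | NULL | NULL
BQ | NULL | NULL
RF | NULL | NULL
RF | NULL | NULL
RF | NULL | NULL

(BQ, CR, BQ); (BQ, HP, BQ); (BQ, HP, BQ); (BQ, TH, BQ); (BQ, NULL, NULL); (BQ, NULL, NULL); (RF, NULL, NULL); (RF, NULL, NULL); (RF, NULL, NULL)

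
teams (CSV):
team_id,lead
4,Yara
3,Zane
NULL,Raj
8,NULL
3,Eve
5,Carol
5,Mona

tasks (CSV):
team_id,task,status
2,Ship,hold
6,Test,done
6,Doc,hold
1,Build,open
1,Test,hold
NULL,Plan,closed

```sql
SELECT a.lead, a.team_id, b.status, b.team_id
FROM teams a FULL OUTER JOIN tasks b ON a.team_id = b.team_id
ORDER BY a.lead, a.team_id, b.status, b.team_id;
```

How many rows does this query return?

13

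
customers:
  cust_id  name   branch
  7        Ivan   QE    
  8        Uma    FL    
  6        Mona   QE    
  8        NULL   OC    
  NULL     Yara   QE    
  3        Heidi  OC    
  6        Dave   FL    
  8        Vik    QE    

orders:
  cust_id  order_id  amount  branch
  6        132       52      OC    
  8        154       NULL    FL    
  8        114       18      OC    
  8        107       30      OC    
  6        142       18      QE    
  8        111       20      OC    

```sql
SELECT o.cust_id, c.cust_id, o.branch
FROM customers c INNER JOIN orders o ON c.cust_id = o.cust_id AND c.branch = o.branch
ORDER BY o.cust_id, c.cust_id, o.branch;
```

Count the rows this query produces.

5

INNER JOIN keeps only pairs where the ON condition holds.
Matching on c.cust_id = o.cust_id AND c.branch = o.branch. A NULL in a compared column never satisfies the condition.
Matched pairs: 5.
Total: 5 rows.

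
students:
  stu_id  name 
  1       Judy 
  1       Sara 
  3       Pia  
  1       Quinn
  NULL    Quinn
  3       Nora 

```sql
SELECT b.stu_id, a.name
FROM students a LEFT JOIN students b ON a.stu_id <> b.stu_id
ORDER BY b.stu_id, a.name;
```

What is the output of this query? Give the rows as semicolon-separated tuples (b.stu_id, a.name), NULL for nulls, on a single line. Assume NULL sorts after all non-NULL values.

(1, Nora); (1, Nora); (1, Nora); (1, Pia); (1, Pia); (1, Pia); (3, Judy); (3, Judy); (3, Quinn); (3, Quinn); (3, Sara); (3, Sara); (NULL, Quinn)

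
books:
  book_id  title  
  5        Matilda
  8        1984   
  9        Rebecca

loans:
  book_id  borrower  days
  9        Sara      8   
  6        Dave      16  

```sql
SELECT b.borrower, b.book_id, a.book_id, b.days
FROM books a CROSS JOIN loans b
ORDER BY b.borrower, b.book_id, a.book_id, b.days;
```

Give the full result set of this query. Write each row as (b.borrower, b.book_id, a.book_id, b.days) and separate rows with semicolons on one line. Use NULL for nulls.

(Dave, 6, 5, 16); (Dave, 6, 8, 16); (Dave, 6, 9, 16); (Sara, 9, 5, 8); (Sara, 9, 8, 8); (Sara, 9, 9, 8)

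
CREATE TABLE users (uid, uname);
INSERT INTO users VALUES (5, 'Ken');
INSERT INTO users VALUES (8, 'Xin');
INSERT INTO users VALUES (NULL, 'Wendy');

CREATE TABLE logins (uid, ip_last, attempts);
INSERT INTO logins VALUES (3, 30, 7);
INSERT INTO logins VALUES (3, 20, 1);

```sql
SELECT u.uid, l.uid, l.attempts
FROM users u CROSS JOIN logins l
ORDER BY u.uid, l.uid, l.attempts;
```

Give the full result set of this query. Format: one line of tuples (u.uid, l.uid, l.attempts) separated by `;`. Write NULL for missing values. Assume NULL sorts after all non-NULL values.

CROSS JOIN pairs every row of `users` with every row of `logins`: 3 × 2 = 6 rows.

(5, 3, 1); (5, 3, 7); (8, 3, 1); (8, 3, 7); (NULL, 3, 1); (NULL, 3, 7)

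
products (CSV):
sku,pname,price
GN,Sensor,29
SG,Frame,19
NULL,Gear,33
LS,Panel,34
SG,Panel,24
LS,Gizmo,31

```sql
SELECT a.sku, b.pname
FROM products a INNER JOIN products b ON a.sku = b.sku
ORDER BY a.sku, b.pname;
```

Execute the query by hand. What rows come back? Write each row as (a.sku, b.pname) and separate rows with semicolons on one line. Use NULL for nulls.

INNER JOIN keeps only pairs where the ON condition holds.
Matching on a.sku = b.sku. A NULL in a compared column never satisfies the condition.
- a (sku=GN) pairs with 1 row(s) of b.
- a (sku=SG) pairs with 2 row(s) of b.
- a (sku=NULL) has no partner → excluded.
- a (sku=LS) pairs with 2 row(s) of b.
- a (sku=SG) pairs with 2 row(s) of b.
- a (sku=LS) pairs with 2 row(s) of b.
After projecting and ordering:
a.sku | b.pname
GN | Sensor
LS | Gizmo
LS | Gizmo
LS | Panel
LS | Panel
SG | Frame
SG | Frame
SG | Panel
SG | Panel

(GN, Sensor); (LS, Gizmo); (LS, Gizmo); (LS, Panel); (LS, Panel); (SG, Frame); (SG, Frame); (SG, Panel); (SG, Panel)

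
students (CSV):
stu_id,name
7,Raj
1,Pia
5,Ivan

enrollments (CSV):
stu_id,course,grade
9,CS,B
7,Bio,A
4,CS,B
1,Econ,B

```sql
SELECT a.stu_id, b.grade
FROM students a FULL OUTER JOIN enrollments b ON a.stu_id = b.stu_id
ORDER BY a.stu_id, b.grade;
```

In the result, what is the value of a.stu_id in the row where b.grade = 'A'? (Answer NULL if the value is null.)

FULL OUTER JOIN keeps every row from both sides; unmatched rows get NULL for the other side's columns.
Matching on a.stu_id = b.stu_id.
Matched pairs: 2; unmatched a rows kept: 1; unmatched b rows kept: 2.

7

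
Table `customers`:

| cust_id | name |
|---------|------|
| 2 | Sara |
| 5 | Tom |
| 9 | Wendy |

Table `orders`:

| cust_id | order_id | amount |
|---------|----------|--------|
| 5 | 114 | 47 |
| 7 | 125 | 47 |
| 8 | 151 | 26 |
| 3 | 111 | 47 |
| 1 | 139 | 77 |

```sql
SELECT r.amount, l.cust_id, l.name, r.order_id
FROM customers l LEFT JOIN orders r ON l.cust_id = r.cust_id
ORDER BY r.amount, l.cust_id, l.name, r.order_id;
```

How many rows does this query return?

3

LEFT JOIN keeps every row from `customers`; unmatched rows get NULL for `orders`'s columns.
Matching on l.cust_id = r.cust_id.
- l row (cust_id=2): no match → kept, r columns NULL.
- l row (cust_id=5): matches 1 r row(s) → 1 output row(s).
- l row (cust_id=9): no match → kept, r columns NULL.
Total: 1 matched + 2 padded = 3 rows.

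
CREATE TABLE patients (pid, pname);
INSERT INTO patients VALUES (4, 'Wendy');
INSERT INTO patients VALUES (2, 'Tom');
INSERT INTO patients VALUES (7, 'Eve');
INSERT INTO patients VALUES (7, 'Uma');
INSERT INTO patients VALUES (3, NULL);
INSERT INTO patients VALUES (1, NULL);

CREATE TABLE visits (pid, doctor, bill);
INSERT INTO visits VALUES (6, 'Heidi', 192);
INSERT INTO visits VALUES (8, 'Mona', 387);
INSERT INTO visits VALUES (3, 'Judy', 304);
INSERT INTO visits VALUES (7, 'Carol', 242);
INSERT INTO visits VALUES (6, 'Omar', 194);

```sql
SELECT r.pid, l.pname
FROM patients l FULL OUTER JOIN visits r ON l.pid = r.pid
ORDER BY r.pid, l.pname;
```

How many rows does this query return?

9

FULL OUTER JOIN keeps every row from both sides; unmatched rows get NULL for the other side's columns.
Matching on l.pid = r.pid.
- l[0] pid=4 → no match; kept with NULLs on the r side.
- l[1] pid=2 → no match; kept with NULLs on the r side.
- l[2] pid=7 → 1 match(es) in r → 1 row(s).
- l[3] pid=7 → 1 match(es) in r → 1 row(s).
- l[4] pid=3 → 1 match(es) in r → 1 row(s).
- l[5] pid=1 → no match; kept with NULLs on the r side.
- plus 3 unmatched r row(s), each kept with NULL l columns.
Total: 3 matched + 6 padded = 9 rows.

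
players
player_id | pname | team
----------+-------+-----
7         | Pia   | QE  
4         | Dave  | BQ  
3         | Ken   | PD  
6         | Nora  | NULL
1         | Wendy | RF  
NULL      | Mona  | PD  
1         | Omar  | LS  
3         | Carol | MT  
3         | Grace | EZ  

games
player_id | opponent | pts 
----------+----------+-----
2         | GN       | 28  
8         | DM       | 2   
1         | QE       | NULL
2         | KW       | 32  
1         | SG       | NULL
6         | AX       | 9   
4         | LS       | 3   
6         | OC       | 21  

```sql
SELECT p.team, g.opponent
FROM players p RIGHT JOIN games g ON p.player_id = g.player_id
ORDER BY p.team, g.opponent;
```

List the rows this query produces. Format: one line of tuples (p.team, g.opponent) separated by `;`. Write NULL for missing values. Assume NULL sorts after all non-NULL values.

(BQ, LS); (LS, QE); (LS, SG); (RF, QE); (RF, SG); (NULL, AX); (NULL, DM); (NULL, GN); (NULL, KW); (NULL, OC)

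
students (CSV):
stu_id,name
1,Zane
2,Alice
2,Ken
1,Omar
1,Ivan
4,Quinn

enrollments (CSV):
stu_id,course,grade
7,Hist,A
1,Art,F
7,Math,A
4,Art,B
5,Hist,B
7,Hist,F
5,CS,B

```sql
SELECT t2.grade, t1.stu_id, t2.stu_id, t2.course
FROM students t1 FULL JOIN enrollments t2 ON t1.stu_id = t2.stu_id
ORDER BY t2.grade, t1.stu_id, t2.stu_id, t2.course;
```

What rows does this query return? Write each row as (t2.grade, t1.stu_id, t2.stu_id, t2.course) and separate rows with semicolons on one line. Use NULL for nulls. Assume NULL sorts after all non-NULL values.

FULL OUTER JOIN keeps every row from both sides; unmatched rows get NULL for the other side's columns.
Matching on t1.stu_id = t2.stu_id.
- t1[0] stu_id=1 → 1 match(es) in t2 → 1 row(s).
- t1[1] stu_id=2 → no match; kept with NULLs on the t2 side.
- t1[2] stu_id=2 → no match; kept with NULLs on the t2 side.
- t1[3] stu_id=1 → 1 match(es) in t2 → 1 row(s).
- t1[4] stu_id=1 → 1 match(es) in t2 → 1 row(s).
- t1[5] stu_id=4 → 1 match(es) in t2 → 1 row(s).
- plus 5 unmatched t2 row(s), each kept with NULL t1 columns.

(A, NULL, 7, Hist); (A, NULL, 7, Math); (B, 4, 4, Art); (B, NULL, 5, CS); (B, NULL, 5, Hist); (F, 1, 1, Art); (F, 1, 1, Art); (F, 1, 1, Art); (F, NULL, 7, Hist); (NULL, 2, NULL, NULL); (NULL, 2, NULL, NULL)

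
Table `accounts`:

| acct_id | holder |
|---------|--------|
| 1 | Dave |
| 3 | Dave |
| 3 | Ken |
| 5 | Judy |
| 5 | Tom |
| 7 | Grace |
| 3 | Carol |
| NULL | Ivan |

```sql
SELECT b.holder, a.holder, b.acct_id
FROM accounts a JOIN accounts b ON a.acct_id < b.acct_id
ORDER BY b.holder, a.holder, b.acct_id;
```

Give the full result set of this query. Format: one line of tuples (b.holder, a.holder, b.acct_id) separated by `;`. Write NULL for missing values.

INNER JOIN keeps only pairs where the ON condition holds.
Matching on a.acct_id < b.acct_id. A NULL in a compared column never satisfies the condition.
Matched pairs: 17.

(Carol, Dave, 3); (Dave, Dave, 3); (Grace, Carol, 7); (Grace, Dave, 7); (Grace, Dave, 7); (Grace, Judy, 7); (Grace, Ken, 7); (Grace, Tom, 7); (Judy, Carol, 5); (Judy, Dave, 5); (Judy, Dave, 5); (Judy, Ken, 5); (Ken, Dave, 3); (Tom, Carol, 5); (Tom, Dave, 5); (Tom, Dave, 5); (Tom, Ken, 5)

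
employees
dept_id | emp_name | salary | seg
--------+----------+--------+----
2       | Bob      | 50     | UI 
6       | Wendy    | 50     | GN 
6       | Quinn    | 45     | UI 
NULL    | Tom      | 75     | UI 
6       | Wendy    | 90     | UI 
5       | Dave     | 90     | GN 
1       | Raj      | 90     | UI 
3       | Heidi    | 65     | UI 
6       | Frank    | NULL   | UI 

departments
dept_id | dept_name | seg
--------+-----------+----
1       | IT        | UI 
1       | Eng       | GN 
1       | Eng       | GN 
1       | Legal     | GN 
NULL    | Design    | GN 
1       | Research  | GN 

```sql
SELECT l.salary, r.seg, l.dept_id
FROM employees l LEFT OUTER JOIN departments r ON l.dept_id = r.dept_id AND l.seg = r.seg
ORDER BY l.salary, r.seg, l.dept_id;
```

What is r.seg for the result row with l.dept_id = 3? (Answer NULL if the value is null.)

NULL

LEFT JOIN keeps every row from `employees`; unmatched rows get NULL for `departments`'s columns.
Matching on l.dept_id = r.dept_id AND l.seg = r.seg. A NULL in a compared column never satisfies the condition.
- l[0] dept_id=2, seg=UI → no match; kept with NULLs on the r side.
- l[1] dept_id=6, seg=GN → no match; kept with NULLs on the r side.
- l[2] dept_id=6, seg=UI → no match; kept with NULLs on the r side.
- l[3] dept_id=NULL, seg=UI → no match; kept with NULLs on the r side.
- l[4] dept_id=6, seg=UI → no match; kept with NULLs on the r side.
- l[5] dept_id=5, seg=GN → no match; kept with NULLs on the r side.
- l[6] dept_id=1, seg=UI → 1 match(es) in r → 1 row(s).
- l[7] dept_id=3, seg=UI → no match; kept with NULLs on the r side.
- l[8] dept_id=6, seg=UI → no match; kept with NULLs on the r side.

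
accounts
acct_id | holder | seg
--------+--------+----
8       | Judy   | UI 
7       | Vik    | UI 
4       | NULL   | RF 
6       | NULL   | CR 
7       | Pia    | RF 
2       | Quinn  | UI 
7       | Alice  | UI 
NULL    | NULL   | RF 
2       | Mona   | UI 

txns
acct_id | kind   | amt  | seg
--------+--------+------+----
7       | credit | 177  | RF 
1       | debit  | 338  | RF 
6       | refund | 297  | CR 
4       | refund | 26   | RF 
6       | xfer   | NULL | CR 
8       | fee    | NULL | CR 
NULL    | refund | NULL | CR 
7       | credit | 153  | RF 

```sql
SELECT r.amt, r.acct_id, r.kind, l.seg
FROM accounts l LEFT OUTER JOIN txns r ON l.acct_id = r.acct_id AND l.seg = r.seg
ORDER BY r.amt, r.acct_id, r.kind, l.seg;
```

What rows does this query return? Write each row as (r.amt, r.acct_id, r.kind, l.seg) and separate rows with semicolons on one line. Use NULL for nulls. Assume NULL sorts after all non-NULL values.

(26, 4, refund, RF); (153, 7, credit, RF); (177, 7, credit, RF); (297, 6, refund, CR); (NULL, 6, xfer, CR); (NULL, NULL, NULL, RF); (NULL, NULL, NULL, UI); (NULL, NULL, NULL, UI); (NULL, NULL, NULL, UI); (NULL, NULL, NULL, UI); (NULL, NULL, NULL, UI)

LEFT JOIN keeps every row from `accounts`; unmatched rows get NULL for `txns`'s columns.
Matching on l.acct_id = r.acct_id AND l.seg = r.seg. A NULL in a compared column never satisfies the condition.
Matched pairs: 5; unmatched l rows kept: 6.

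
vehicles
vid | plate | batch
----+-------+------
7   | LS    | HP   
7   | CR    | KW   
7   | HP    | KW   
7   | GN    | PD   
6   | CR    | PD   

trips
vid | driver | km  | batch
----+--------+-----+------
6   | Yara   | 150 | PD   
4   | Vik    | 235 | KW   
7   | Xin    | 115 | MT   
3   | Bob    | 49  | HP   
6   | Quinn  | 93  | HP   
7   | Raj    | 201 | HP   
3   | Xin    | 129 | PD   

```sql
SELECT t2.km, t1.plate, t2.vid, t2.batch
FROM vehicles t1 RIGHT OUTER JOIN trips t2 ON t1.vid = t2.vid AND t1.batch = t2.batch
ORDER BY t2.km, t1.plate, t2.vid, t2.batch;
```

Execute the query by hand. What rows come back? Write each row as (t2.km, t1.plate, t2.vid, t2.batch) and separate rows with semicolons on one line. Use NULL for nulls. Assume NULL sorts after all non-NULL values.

RIGHT JOIN keeps every row from `trips`; unmatched rows get NULL for `vehicles`'s columns.
Matching on t1.vid = t2.vid AND t1.batch = t2.batch.
Matched pairs: 2; unmatched t2 rows kept: 5.

(49, NULL, 3, HP); (93, NULL, 6, HP); (115, NULL, 7, MT); (129, NULL, 3, PD); (150, CR, 6, PD); (201, LS, 7, HP); (235, NULL, 4, KW)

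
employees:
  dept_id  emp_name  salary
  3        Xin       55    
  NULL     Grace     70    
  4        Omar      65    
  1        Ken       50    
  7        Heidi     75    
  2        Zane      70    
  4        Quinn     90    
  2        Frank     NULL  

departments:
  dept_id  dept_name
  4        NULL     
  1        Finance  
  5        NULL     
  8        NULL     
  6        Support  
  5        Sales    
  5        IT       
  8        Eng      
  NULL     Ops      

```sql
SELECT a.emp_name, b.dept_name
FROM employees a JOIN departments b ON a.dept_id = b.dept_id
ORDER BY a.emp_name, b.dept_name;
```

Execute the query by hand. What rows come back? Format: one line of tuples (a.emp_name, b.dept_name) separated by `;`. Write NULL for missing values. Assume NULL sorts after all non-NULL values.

(Ken, Finance); (Omar, NULL); (Quinn, NULL)

INNER JOIN keeps only pairs where the ON condition holds.
Matching on a.dept_id = b.dept_id. A NULL in a compared column never satisfies the condition.
- a row (dept_id=3): no match → dropped.
- a row (dept_id=NULL): no match → dropped.
- a row (dept_id=4): matches 1 b row(s) → 1 output row(s).
- a row (dept_id=1): matches 1 b row(s) → 1 output row(s).
- a row (dept_id=7): no match → dropped.
- a row (dept_id=2): no match → dropped.
- a row (dept_id=4): matches 1 b row(s) → 1 output row(s).
- a row (dept_id=2): no match → dropped.
After projecting and ordering:
a.emp_name | b.dept_name
Ken | Finance
Omar | NULL
Quinn | NULL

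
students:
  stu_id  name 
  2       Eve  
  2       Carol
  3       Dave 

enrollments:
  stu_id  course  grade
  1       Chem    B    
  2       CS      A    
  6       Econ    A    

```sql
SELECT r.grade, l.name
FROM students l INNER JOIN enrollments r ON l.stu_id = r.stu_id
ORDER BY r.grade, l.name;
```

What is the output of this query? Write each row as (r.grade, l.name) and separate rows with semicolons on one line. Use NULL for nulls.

(A, Carol); (A, Eve)

INNER JOIN keeps only pairs where the ON condition holds.
Matching on l.stu_id = r.stu_id.
Matched pairs: 2.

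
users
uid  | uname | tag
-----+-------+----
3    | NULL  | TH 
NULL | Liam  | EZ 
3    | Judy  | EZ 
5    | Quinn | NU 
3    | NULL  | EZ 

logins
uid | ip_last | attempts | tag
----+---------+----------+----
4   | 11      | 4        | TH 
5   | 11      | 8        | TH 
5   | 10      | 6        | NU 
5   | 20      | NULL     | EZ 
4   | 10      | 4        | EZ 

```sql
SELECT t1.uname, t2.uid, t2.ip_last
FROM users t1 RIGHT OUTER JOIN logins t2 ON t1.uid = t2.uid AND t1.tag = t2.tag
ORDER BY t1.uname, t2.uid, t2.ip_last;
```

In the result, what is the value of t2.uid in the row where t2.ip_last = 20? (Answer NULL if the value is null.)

5

RIGHT JOIN keeps every row from `logins`; unmatched rows get NULL for `users`'s columns.
Matching on t1.uid = t2.uid AND t1.tag = t2.tag. A NULL in a compared column never satisfies the condition.
Matched pairs: 1; unmatched t2 rows kept: 4.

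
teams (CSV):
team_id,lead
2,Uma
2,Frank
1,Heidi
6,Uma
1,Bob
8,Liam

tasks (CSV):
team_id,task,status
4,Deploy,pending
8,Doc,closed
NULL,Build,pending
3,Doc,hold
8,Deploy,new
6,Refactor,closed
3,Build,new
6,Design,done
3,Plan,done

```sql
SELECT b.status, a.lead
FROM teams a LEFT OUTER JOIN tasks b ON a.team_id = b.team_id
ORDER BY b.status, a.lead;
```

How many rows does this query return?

LEFT JOIN keeps every row from `teams`; unmatched rows get NULL for `tasks`'s columns.
Matching on a.team_id = b.team_id. A NULL in a compared column never satisfies the condition.
- a (team_id=2) has no partner → padded with NULL.
- a (team_id=2) has no partner → padded with NULL.
- a (team_id=1) has no partner → padded with NULL.
- a (team_id=6) pairs with 2 row(s) of b.
- a (team_id=1) has no partner → padded with NULL.
- a (team_id=8) pairs with 2 row(s) of b.
Total: 4 matched + 4 padded = 8 rows.

8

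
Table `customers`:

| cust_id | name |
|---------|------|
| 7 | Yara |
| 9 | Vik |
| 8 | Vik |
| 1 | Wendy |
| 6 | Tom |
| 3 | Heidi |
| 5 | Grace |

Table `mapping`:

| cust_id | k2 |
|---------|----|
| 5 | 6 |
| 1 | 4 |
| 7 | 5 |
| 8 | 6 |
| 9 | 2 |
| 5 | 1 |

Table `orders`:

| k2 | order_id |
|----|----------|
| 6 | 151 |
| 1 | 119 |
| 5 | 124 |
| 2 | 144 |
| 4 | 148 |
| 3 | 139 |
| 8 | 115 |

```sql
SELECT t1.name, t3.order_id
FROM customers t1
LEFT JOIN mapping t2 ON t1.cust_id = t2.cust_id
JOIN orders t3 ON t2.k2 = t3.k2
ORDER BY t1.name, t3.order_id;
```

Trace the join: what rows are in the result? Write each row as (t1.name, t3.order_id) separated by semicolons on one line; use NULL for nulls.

Evaluate left to right. First `customers t1 LEFT JOIN mapping t2` on cust_id: 8 row(s).
Then INNER JOIN `orders t3` on k2: keep only rows whose t2.k2 appears in t3.

(Grace, 119); (Grace, 151); (Vik, 144); (Vik, 151); (Wendy, 148); (Yara, 124)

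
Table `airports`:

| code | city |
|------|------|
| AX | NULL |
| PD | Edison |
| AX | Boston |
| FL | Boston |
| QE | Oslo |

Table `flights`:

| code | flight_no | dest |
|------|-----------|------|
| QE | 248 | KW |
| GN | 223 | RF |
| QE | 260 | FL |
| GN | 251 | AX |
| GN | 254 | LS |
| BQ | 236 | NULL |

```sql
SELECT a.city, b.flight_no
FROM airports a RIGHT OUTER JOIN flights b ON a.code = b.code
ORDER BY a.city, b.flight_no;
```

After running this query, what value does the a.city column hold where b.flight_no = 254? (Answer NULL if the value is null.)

RIGHT JOIN keeps every row from `flights`; unmatched rows get NULL for `airports`'s columns.
Matching on a.code = b.code.
Matched pairs: 2; unmatched b rows kept: 4.

NULL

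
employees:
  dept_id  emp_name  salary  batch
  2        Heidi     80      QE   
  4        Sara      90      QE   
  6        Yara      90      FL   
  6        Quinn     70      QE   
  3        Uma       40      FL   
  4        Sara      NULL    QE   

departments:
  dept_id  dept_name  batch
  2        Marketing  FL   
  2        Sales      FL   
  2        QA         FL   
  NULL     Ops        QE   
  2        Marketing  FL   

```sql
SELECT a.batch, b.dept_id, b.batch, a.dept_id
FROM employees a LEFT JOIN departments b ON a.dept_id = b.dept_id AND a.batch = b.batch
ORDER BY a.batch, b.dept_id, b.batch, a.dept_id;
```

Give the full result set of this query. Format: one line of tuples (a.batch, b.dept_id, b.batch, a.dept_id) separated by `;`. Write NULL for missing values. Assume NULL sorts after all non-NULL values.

(FL, NULL, NULL, 3); (FL, NULL, NULL, 6); (QE, NULL, NULL, 2); (QE, NULL, NULL, 4); (QE, NULL, NULL, 4); (QE, NULL, NULL, 6)

LEFT JOIN keeps every row from `employees`; unmatched rows get NULL for `departments`'s columns.
Matching on a.dept_id = b.dept_id AND a.batch = b.batch. A NULL in a compared column never satisfies the condition.
Matched pairs: 0; unmatched a rows kept: 6.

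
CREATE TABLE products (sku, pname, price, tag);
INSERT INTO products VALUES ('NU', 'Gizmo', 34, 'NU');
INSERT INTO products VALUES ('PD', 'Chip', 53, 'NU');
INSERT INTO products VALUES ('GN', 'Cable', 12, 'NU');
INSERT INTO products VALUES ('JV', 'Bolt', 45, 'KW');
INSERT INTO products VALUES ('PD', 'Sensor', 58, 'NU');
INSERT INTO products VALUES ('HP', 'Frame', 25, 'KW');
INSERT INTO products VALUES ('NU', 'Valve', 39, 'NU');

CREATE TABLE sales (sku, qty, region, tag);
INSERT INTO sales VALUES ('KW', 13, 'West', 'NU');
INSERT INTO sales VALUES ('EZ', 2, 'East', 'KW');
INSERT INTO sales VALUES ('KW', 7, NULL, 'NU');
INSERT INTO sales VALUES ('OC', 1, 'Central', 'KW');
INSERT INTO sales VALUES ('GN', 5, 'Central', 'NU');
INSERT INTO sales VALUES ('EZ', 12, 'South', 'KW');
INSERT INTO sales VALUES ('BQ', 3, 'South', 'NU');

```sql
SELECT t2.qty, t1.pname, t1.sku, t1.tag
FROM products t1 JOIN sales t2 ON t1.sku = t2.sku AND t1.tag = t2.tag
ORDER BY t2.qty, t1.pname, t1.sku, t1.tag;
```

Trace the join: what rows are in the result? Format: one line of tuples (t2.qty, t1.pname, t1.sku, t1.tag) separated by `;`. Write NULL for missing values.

INNER JOIN keeps only pairs where the ON condition holds.
Matching on t1.sku = t2.sku AND t1.tag = t2.tag.
Matched pairs: 1.

(5, Cable, GN, NU)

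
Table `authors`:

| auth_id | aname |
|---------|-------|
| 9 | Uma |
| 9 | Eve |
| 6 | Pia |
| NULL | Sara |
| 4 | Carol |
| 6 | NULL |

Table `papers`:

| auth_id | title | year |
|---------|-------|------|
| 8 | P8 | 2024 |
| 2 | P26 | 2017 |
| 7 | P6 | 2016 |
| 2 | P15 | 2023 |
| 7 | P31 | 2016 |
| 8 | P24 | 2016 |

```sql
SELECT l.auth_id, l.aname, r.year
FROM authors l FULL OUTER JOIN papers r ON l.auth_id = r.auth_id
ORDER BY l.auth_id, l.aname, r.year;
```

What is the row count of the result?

12

FULL OUTER JOIN keeps every row from both sides; unmatched rows get NULL for the other side's columns.
Matching on l.auth_id = r.auth_id. A NULL in a compared column never satisfies the condition.
- l (auth_id=9) has no partner → padded with NULL.
- l (auth_id=9) has no partner → padded with NULL.
- l (auth_id=6) has no partner → padded with NULL.
- l (auth_id=NULL) has no partner → padded with NULL.
- l (auth_id=4) has no partner → padded with NULL.
- l (auth_id=6) has no partner → padded with NULL.
- 6 r row(s) had no l match → kept, l columns NULL.
Total: 0 matched + 12 padded = 12 rows.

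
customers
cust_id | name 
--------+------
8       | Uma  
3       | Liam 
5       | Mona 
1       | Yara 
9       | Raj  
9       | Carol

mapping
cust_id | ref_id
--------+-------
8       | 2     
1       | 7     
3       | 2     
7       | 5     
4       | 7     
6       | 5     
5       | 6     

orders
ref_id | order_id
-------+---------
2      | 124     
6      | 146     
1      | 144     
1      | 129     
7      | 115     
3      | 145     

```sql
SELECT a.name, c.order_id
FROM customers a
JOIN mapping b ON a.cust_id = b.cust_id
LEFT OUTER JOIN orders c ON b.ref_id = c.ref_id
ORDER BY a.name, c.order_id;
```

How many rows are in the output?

4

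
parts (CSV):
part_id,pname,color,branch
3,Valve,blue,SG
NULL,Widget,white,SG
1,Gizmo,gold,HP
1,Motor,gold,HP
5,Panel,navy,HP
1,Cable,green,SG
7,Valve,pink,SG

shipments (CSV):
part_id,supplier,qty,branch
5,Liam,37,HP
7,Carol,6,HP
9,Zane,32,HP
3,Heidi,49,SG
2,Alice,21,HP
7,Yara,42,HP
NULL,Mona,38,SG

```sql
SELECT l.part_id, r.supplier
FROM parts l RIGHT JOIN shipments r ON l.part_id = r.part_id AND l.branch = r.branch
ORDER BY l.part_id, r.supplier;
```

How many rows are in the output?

7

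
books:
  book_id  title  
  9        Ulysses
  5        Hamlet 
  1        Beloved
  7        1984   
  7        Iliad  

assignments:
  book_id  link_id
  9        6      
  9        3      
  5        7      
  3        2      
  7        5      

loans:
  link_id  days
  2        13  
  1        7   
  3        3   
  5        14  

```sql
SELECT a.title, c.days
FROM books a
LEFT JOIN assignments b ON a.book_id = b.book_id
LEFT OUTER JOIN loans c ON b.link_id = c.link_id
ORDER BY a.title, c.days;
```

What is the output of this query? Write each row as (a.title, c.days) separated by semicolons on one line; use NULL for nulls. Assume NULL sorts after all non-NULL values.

Step 1 — a LEFT JOIN b on book_id → 6 row(s).
Then LEFT JOIN `loans c` on link_id: each of those 6 rows is kept; rows whose b.link_id has no match in c get NULL for c's columns.

(1984, 14); (Beloved, NULL); (Hamlet, NULL); (Iliad, 14); (Ulysses, 3); (Ulysses, NULL)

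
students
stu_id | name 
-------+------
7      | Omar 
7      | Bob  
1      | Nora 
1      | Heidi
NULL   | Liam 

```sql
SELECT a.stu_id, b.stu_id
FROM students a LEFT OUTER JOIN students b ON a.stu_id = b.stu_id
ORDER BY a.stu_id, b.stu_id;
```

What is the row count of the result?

9

LEFT JOIN keeps every row from `students a`; unmatched rows get NULL for `students b`'s columns.
Matching on a.stu_id = b.stu_id. A NULL in a compared column never satisfies the condition.
- stu_id=7: 2 matching b row(s), so 2 row(s) emitted.
- stu_id=7: 2 matching b row(s), so 2 row(s) emitted.
- stu_id=1: 2 matching b row(s), so 2 row(s) emitted.
- stu_id=1: 2 matching b row(s), so 2 row(s) emitted.
- stu_id=NULL: no b row matches, row kept with b columns NULL.
Total: 8 matched + 1 padded = 9 rows.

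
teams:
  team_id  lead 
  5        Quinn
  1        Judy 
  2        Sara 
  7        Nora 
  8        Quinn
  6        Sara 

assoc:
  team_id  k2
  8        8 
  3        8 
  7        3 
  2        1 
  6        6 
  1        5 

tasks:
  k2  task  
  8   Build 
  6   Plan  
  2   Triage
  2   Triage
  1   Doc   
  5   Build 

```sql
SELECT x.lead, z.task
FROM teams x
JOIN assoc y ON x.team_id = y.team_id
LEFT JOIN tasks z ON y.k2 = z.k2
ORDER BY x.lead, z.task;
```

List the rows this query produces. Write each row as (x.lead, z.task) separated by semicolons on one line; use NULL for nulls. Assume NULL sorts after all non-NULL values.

(Judy, Build); (Nora, NULL); (Quinn, Build); (Sara, Doc); (Sara, Plan)

Evaluate left to right. First `teams x INNER JOIN assoc y` on team_id: 5 row(s).
Then LEFT JOIN `tasks z` on k2: each of those 5 rows is kept; rows whose y.k2 has no match in z get NULL for z's columns.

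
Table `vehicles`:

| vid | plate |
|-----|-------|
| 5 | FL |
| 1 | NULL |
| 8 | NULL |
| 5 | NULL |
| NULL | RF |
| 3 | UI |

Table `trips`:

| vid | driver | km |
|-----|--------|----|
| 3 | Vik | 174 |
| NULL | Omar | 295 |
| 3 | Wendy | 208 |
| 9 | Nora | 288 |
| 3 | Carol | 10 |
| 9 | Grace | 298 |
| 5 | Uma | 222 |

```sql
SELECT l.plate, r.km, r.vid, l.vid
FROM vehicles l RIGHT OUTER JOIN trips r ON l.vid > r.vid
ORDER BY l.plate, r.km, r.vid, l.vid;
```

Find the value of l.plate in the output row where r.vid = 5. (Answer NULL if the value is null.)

RIGHT JOIN keeps every row from `trips`; unmatched rows get NULL for `vehicles`'s columns.
Matching on l.vid > r.vid. A NULL in a compared column never satisfies the condition.
- l[0] vid=5 → 3 match(es) in r → 3 row(s).
- l[1] vid=1 → no match.
- l[2] vid=8 → 4 match(es) in r → 4 row(s).
- l[3] vid=5 → 3 match(es) in r → 3 row(s).
- l[4] vid=NULL → no match.
- l[5] vid=3 → no match.
- 3 row(s) from r found no l partner → padded with NULL.

NULL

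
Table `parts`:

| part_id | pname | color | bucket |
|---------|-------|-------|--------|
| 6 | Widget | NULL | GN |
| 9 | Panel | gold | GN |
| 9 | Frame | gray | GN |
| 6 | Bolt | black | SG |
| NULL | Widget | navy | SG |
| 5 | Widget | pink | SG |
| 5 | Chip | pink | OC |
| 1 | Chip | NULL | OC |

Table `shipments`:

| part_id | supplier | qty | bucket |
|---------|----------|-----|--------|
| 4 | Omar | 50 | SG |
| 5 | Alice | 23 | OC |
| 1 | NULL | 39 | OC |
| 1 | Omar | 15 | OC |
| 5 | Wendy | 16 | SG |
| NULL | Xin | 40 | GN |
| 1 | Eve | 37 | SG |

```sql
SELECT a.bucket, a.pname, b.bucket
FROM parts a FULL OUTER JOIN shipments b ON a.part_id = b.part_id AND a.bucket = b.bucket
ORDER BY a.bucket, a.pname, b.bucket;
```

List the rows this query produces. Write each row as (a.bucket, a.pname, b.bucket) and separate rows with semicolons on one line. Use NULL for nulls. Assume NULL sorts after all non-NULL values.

FULL OUTER JOIN keeps every row from both sides; unmatched rows get NULL for the other side's columns.
Matching on a.part_id = b.part_id AND a.bucket = b.bucket. A NULL in a compared column never satisfies the condition.
Matched pairs: 4; unmatched a rows kept: 5; unmatched b rows kept: 3.

(GN, Frame, NULL); (GN, Panel, NULL); (GN, Widget, NULL); (OC, Chip, OC); (OC, Chip, OC); (OC, Chip, OC); (SG, Bolt, NULL); (SG, Widget, SG); (SG, Widget, NULL); (NULL, NULL, GN); (NULL, NULL, SG); (NULL, NULL, SG)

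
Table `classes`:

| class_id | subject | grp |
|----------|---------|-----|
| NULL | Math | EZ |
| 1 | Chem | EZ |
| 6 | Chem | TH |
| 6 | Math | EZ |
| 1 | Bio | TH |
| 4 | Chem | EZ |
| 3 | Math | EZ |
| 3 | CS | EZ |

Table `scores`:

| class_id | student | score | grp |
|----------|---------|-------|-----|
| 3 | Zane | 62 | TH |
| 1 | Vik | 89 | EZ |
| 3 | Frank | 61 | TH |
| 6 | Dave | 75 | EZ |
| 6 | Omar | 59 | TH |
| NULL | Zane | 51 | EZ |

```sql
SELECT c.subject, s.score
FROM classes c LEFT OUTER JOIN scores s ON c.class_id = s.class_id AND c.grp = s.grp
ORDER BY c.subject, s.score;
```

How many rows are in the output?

LEFT JOIN keeps every row from `classes`; unmatched rows get NULL for `scores`'s columns.
Matching on c.class_id = s.class_id AND c.grp = s.grp. A NULL in a compared column never satisfies the condition.
Matched pairs: 3; unmatched c rows kept: 5.
Total: 3 matched + 5 padded = 8 rows.

8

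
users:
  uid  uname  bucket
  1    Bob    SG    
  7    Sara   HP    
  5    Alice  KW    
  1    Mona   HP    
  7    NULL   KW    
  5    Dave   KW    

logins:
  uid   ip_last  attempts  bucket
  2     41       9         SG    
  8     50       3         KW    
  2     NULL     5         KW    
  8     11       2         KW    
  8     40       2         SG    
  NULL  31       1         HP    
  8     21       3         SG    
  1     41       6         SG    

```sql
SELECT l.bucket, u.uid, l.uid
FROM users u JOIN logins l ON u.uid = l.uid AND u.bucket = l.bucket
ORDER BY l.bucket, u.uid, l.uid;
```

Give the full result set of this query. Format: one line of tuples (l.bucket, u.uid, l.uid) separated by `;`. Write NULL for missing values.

(SG, 1, 1)

INNER JOIN keeps only pairs where the ON condition holds.
Matching on u.uid = l.uid AND u.bucket = l.bucket. A NULL in a compared column never satisfies the condition.
- u[0] uid=1, bucket=SG → 1 match(es) in l → 1 row(s).
- u[1] uid=7, bucket=HP → no match; dropped.
- u[2] uid=5, bucket=KW → no match; dropped.
- u[3] uid=1, bucket=HP → no match; dropped.
- u[4] uid=7, bucket=KW → no match; dropped.
- u[5] uid=5, bucket=KW → no match; dropped.
After projecting and ordering:
l.bucket | u.uid | l.uid
SG | 1 | 1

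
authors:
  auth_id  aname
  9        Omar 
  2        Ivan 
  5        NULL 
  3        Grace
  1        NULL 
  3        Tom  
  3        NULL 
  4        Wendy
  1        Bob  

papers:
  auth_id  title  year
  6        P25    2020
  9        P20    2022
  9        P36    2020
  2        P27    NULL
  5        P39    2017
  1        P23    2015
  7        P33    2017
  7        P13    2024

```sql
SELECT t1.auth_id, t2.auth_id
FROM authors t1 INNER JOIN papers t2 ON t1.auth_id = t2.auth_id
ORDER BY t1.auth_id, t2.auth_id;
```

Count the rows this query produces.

INNER JOIN keeps only pairs where the ON condition holds.
Matching on t1.auth_id = t2.auth_id.
- t1[0] auth_id=9 → 2 match(es) in t2 → 2 row(s).
- t1[1] auth_id=2 → 1 match(es) in t2 → 1 row(s).
- t1[2] auth_id=5 → 1 match(es) in t2 → 1 row(s).
- t1[3] auth_id=3 → no match; dropped.
- t1[4] auth_id=1 → 1 match(es) in t2 → 1 row(s).
- t1[5] auth_id=3 → no match; dropped.
- t1[6] auth_id=3 → no match; dropped.
- t1[7] auth_id=4 → no match; dropped.
- t1[8] auth_id=1 → 1 match(es) in t2 → 1 row(s).
Total: 6 rows.

6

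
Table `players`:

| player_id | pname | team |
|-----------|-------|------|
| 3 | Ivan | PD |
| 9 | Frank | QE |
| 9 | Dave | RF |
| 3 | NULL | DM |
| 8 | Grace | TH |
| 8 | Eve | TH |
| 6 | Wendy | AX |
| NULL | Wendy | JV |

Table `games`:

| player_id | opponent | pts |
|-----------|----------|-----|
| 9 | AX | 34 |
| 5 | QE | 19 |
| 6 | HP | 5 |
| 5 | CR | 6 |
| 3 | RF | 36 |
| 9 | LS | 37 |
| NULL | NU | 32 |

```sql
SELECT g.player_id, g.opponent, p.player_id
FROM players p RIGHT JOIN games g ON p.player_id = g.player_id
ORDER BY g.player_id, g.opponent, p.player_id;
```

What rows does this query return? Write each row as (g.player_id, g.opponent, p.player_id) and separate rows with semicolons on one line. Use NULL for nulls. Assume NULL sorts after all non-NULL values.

(3, RF, 3); (3, RF, 3); (5, CR, NULL); (5, QE, NULL); (6, HP, 6); (9, AX, 9); (9, AX, 9); (9, LS, 9); (9, LS, 9); (NULL, NU, NULL)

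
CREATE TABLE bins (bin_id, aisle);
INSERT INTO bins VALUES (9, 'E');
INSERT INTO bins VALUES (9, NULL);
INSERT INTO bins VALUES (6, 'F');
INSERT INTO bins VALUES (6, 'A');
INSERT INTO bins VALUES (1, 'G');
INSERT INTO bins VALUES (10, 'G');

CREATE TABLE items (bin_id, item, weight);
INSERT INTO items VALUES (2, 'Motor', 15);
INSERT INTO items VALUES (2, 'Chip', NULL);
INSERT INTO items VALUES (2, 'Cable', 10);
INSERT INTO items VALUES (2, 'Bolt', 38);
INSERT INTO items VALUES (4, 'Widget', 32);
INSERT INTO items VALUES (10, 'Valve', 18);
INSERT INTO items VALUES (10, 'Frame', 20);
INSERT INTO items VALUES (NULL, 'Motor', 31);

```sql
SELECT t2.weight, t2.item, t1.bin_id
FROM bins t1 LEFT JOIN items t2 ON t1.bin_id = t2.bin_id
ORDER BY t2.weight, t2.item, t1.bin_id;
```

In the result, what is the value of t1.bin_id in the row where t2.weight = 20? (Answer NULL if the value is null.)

10

LEFT JOIN keeps every row from `bins`; unmatched rows get NULL for `items`'s columns.
Matching on t1.bin_id = t2.bin_id. A NULL in a compared column never satisfies the condition.
- bin_id=9: no t2 row matches, row kept with t2 columns NULL.
- bin_id=9: no t2 row matches, row kept with t2 columns NULL.
- bin_id=6: no t2 row matches, row kept with t2 columns NULL.
- bin_id=6: no t2 row matches, row kept with t2 columns NULL.
- bin_id=1: no t2 row matches, row kept with t2 columns NULL.
- bin_id=10: 2 matching t2 row(s), so 2 row(s) emitted.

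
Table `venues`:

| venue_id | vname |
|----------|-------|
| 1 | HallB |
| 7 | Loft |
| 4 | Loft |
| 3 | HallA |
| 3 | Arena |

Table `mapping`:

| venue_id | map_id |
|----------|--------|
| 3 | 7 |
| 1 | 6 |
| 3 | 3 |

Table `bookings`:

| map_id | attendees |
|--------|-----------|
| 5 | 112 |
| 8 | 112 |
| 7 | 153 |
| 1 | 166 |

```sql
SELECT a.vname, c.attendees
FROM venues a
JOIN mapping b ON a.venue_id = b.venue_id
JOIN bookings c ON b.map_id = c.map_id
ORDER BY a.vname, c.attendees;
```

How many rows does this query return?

Joins associate left-to-right: venues INNER JOIN mapping on venue_id gives 5 intermediate row(s).
Then INNER JOIN `bookings c` on map_id: keep only rows whose b.map_id appears in c.
Result: 2 row(s).

2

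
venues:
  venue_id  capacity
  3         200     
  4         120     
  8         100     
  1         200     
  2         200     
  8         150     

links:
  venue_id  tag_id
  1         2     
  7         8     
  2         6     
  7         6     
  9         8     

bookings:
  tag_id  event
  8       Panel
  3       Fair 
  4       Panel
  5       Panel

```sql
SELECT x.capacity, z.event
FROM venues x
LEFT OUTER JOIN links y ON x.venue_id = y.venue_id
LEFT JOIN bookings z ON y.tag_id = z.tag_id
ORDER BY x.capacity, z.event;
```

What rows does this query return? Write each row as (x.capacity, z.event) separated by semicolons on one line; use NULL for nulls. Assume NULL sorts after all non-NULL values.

(100, NULL); (120, NULL); (150, NULL); (200, NULL); (200, NULL); (200, NULL)

Evaluate left to right. First `venues x LEFT JOIN links y` on venue_id: 6 row(s).
Then LEFT JOIN `bookings z` on tag_id: each of those 6 rows is kept; rows whose y.tag_id has no match in z get NULL for z's columns.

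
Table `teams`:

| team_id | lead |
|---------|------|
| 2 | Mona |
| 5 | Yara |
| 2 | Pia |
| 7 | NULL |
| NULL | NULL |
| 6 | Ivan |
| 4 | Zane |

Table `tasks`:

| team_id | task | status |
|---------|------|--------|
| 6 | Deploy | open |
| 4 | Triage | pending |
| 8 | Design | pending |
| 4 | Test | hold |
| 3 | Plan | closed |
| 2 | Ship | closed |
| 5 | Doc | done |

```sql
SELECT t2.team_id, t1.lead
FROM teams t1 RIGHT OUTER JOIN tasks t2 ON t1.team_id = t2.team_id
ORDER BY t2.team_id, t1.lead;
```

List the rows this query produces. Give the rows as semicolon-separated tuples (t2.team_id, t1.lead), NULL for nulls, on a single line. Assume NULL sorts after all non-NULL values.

RIGHT JOIN keeps every row from `tasks`; unmatched rows get NULL for `teams`'s columns.
Matching on t1.team_id = t2.team_id. A NULL in a compared column never satisfies the condition.
- t1[0] team_id=2 → 1 match(es) in t2 → 1 row(s).
- t1[1] team_id=5 → 1 match(es) in t2 → 1 row(s).
- t1[2] team_id=2 → 1 match(es) in t2 → 1 row(s).
- t1[3] team_id=7 → no match.
- t1[4] team_id=NULL → no match.
- t1[5] team_id=6 → 1 match(es) in t2 → 1 row(s).
- t1[6] team_id=4 → 2 match(es) in t2 → 2 row(s).
- plus 2 unmatched t2 row(s), each kept with NULL t1 columns.
After projecting and ordering:
t2.team_id | t1.lead
2 | Mona
2 | Pia
3 | NULL
4 | Zane
4 | Zane
5 | Yara
6 | Ivan
8 | NULL

(2, Mona); (2, Pia); (3, NULL); (4, Zane); (4, Zane); (5, Yara); (6, Ivan); (8, NULL)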